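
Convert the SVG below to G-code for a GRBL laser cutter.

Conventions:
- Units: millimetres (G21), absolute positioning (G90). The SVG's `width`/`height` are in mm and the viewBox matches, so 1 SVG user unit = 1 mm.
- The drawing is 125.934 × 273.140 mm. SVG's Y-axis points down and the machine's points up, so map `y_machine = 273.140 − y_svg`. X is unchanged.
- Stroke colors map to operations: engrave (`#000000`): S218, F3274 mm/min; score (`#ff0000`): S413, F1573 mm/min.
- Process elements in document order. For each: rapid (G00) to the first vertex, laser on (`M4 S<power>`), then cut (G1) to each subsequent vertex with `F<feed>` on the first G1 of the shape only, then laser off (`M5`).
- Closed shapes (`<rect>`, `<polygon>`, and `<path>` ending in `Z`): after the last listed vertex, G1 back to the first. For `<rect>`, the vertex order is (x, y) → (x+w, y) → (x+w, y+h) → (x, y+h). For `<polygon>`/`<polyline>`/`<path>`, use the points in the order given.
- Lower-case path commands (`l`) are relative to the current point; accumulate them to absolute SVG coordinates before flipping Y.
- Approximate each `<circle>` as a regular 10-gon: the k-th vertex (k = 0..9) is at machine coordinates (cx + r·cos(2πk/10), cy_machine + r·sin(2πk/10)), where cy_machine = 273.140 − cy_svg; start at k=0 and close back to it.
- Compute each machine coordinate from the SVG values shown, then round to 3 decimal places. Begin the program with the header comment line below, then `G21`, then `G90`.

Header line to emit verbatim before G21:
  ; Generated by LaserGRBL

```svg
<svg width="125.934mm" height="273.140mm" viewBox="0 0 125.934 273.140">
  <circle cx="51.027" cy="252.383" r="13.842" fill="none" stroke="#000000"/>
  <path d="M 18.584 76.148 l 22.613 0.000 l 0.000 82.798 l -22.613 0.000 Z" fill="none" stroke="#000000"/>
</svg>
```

; Generated by LaserGRBL
G21
G90
G00 X64.869 Y20.757
M4 S218
G1 X62.225 Y28.893 F3274
G1 X55.304 Y33.922
G1 X46.750 Y33.922
G1 X39.829 Y28.893
G1 X37.185 Y20.757
G1 X39.829 Y12.621
G1 X46.750 Y7.592
G1 X55.304 Y7.592
G1 X62.225 Y12.621
G1 X64.869 Y20.757
M5
G00 X18.584 Y196.992
M4 S218
G1 X41.197 Y196.992 F3274
G1 X41.197 Y114.194
G1 X18.584 Y114.194
G1 X18.584 Y196.992
M5

1 u = 1 mm; y_m = 273.140 − y.

[1] `<circle>` circle, #000000→engrave S218 F3274: (64.869,20.757) → (62.225,28.893) → (55.304,33.922) → (46.750,33.922) → (39.829,28.893) → (37.185,20.757) → (39.829,12.621) → (46.750,7.592) → (55.304,7.592) → (62.225,12.621) → (64.869,20.757) (closed)

[2] `<path>` rectangle, #000000→engrave S218 F3274: (18.584,196.992) → (41.197,196.992) → (41.197,114.194) → (18.584,114.194) → (18.584,196.992) (closed)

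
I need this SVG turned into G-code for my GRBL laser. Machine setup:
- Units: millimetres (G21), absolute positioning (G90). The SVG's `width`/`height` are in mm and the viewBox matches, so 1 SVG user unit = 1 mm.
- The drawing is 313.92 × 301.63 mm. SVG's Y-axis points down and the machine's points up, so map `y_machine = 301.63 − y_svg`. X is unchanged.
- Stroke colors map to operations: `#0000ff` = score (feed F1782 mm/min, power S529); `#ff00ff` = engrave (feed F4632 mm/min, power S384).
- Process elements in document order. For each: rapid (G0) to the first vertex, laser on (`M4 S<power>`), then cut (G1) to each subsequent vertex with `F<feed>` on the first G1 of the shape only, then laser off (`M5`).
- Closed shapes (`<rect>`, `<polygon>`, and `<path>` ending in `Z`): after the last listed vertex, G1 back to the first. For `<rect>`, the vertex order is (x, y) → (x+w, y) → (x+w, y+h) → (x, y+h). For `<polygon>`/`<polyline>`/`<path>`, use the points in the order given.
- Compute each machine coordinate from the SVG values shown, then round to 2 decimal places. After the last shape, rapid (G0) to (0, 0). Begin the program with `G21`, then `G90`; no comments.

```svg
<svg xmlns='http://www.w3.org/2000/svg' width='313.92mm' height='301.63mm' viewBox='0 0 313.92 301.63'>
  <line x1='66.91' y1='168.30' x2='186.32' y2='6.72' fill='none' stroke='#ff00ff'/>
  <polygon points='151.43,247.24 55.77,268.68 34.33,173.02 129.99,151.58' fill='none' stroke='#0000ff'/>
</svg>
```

Since the viewBox matches the mm dimensions, user units are millimetres directly. The only transform is the Y-flip y_m = 301.63 − y_svg.

Shape 1 is a line segment drawn with `<line>`. Its stroke #ff00ff means engrave at S384, F4632. After flipping Y the toolpath is (66.91,133.33) → (186.32,294.91).

Shape 2 is a regular polygon drawn with `<polygon>`. Its stroke #0000ff means score at S529, F1782. After flipping Y the toolpath is (151.43,54.39) → (55.77,32.95) → (34.33,128.61) → (129.99,150.05) → (151.43,54.39), returning to the start.

G21
G90
G0 X66.91 Y133.33
M4 S384
G1 X186.32 Y294.91 F4632
M5
G0 X151.43 Y54.39
M4 S529
G1 X55.77 Y32.95 F1782
G1 X34.33 Y128.61
G1 X129.99 Y150.05
G1 X151.43 Y54.39
M5
G0 X0.00 Y0.00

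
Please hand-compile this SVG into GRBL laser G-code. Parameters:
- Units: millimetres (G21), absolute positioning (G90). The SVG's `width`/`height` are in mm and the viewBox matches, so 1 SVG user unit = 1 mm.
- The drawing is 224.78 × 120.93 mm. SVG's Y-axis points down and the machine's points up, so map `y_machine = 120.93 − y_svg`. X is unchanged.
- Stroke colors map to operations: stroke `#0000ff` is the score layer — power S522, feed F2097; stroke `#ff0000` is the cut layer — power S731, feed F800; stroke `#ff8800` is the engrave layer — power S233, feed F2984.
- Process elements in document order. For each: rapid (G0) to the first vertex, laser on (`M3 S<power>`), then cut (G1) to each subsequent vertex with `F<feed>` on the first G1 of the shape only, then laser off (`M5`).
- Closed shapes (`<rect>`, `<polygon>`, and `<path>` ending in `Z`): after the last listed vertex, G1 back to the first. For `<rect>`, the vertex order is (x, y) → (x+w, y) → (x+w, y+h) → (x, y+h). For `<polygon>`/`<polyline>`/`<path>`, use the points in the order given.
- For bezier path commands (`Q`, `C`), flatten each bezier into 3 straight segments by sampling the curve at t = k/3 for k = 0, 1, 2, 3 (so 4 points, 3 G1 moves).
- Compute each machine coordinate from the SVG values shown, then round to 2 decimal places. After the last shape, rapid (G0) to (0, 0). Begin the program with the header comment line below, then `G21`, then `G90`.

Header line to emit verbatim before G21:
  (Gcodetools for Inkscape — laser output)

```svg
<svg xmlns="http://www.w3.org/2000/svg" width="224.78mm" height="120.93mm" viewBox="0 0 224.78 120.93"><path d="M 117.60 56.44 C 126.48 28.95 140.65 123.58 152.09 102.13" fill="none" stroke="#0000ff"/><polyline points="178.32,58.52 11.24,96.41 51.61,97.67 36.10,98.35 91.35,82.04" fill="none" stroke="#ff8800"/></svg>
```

1 u = 1 mm; y_m = 120.93 − y.

[1] `<path>` cubic bezier, #0000ff→score S522 F2097: (117.60,64.49) → (127.95,60.10) → (140.04,27.22) → (152.09,18.80)

[2] `<polyline>` open polyline, #ff8800→engrave S233 F2984: (178.32,62.41) → (11.24,24.52) → (51.61,23.26) → (36.10,22.58) → (91.35,38.89)

(Gcodetools for Inkscape — laser output)
G21
G90
G0 X117.60 Y64.49
M3 S522
G1 X127.95 Y60.10 F2097
G1 X140.04 Y27.22
G1 X152.09 Y18.80
M5
G0 X178.32 Y62.41
M3 S233
G1 X11.24 Y24.52 F2984
G1 X51.61 Y23.26
G1 X36.10 Y22.58
G1 X91.35 Y38.89
M5
G0 X0.00 Y0.00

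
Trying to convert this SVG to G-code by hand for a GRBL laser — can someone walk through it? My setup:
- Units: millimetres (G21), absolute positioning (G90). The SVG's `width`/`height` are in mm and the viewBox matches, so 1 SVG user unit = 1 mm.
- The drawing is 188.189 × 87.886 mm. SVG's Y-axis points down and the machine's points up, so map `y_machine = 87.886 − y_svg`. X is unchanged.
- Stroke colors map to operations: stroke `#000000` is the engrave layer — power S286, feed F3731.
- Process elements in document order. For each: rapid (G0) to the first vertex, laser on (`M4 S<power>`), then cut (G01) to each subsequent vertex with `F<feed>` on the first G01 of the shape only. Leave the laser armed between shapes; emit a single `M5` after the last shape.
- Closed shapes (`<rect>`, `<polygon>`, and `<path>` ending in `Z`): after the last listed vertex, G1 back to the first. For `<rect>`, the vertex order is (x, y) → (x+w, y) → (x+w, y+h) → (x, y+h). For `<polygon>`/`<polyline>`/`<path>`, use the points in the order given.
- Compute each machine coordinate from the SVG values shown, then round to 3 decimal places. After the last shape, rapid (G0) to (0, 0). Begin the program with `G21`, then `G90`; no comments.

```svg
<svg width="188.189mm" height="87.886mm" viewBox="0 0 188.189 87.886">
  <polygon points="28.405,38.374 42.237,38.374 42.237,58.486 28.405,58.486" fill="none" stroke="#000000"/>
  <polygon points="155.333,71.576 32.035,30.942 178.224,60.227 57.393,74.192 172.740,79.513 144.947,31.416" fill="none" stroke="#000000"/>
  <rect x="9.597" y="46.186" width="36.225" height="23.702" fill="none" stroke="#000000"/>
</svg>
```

G21
G90
G0 X28.405 Y49.512
M4 S286
G01 X42.237 Y49.512 F3731
G01 X42.237 Y29.400
G01 X28.405 Y29.400
G01 X28.405 Y49.512
G0 X155.333 Y16.310
M4 S286
G01 X32.035 Y56.944 F3731
G01 X178.224 Y27.659
G01 X57.393 Y13.694
G01 X172.740 Y8.373
G01 X144.947 Y56.470
G01 X155.333 Y16.310
G0 X9.597 Y41.700
M4 S286
G01 X45.822 Y41.700 F3731
G01 X45.822 Y17.998
G01 X9.597 Y17.998
G01 X9.597 Y41.700
M5
G0 X0.000 Y0.000

Since the viewBox matches the mm dimensions, user units are millimetres directly. The only transform is the Y-flip y_m = 87.886 − y_svg.

Shape 1 is a rectangle drawn with `<polygon>`. Its stroke #000000 means engrave at S286, F3731. After flipping Y the toolpath is (28.405,49.512) → (42.237,49.512) → (42.237,29.400) → (28.405,29.400) → (28.405,49.512), returning to the start.

Shape 2 is a closed polygon drawn with `<polygon>`. Its stroke #000000 means engrave at S286, F3731. After flipping Y the toolpath is (155.333,16.310) → (32.035,56.944) → (178.224,27.659) → (57.393,13.694) → (172.740,8.373) → (144.947,56.470) → (155.333,16.310), returning to the start.

Shape 3 is a rectangle drawn with `<rect>`. Its stroke #000000 means engrave at S286, F3731. After flipping Y the toolpath is (9.597,41.700) → (45.822,41.700) → (45.822,17.998) → (9.597,17.998) → (9.597,41.700), returning to the start.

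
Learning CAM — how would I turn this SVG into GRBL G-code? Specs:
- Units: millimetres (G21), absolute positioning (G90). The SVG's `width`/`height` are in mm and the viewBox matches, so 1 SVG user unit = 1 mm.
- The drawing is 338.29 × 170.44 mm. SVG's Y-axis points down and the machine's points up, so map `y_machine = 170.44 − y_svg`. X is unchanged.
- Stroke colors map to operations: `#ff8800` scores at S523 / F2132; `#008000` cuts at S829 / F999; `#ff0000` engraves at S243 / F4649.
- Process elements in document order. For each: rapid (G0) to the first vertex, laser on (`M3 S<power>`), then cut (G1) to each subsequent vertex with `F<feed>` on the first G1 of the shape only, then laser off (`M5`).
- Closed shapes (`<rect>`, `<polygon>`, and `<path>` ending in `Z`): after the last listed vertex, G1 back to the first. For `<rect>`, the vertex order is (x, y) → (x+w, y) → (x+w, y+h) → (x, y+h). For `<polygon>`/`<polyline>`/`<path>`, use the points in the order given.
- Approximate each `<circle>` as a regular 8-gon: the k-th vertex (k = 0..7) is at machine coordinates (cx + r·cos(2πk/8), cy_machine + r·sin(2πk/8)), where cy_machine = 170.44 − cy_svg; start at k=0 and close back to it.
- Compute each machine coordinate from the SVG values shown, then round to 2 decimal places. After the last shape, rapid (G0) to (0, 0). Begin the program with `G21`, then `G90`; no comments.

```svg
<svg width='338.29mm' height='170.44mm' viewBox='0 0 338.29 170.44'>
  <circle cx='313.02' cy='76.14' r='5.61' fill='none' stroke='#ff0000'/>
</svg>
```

G21
G90
G0 X318.63 Y94.30
M3 S243
G1 X316.99 Y98.27 F4649
G1 X313.02 Y99.91
G1 X309.05 Y98.27
G1 X307.41 Y94.30
G1 X309.05 Y90.33
G1 X313.02 Y88.69
G1 X316.99 Y90.33
G1 X318.63 Y94.30
M5
G0 X0.00 Y0.00

1 u = 1 mm; y_m = 170.44 − y.

[1] `<circle>` circle, #ff0000→engrave S243 F4649: (318.63,94.30) → (316.99,98.27) → (313.02,99.91) → (309.05,98.27) → (307.41,94.30) → (309.05,90.33) → (313.02,88.69) → (316.99,90.33) → (318.63,94.30) (closed)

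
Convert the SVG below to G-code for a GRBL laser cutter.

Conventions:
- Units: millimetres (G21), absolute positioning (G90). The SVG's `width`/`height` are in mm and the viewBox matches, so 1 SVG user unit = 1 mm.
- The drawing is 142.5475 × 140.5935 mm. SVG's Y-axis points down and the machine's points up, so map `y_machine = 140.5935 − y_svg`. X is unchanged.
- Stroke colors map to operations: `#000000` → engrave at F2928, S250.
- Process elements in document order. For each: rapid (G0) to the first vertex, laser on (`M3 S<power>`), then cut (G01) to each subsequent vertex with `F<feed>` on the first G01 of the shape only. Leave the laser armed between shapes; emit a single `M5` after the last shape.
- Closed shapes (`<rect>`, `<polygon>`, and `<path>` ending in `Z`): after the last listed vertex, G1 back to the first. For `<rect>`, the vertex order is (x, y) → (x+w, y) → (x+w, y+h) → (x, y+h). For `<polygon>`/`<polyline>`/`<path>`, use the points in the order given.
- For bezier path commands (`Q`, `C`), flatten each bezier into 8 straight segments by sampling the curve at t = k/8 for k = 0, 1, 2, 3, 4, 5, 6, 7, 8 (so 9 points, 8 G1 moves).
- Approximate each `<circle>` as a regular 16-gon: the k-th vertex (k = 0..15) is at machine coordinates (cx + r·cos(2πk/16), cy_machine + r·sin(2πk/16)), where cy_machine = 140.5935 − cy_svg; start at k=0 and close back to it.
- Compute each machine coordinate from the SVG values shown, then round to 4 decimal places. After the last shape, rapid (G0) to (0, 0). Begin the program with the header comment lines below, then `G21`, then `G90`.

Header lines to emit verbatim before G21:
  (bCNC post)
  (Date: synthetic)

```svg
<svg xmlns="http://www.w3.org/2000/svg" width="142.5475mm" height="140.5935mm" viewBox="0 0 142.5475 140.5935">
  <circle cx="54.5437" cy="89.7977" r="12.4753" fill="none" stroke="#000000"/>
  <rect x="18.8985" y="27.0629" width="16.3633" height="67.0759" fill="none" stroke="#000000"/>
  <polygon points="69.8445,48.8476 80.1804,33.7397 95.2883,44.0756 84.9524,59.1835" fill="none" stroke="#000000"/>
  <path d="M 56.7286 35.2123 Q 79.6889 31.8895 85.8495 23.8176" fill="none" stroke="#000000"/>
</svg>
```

Since the viewBox matches the mm dimensions, user units are millimetres directly. The only transform is the Y-flip y_m = 140.5935 − y_svg.

Shape 1 is a circle drawn with `<circle>`. Its stroke #000000 means engrave at S250, F2928. After flipping Y the toolpath is (67.0190,50.7958) → (66.0694,55.5699) → (63.3651,59.6172) → (59.3178,62.3215) → (54.5437,63.2711) → (49.7696,62.3215) → (45.7223,59.6172) → (43.0180,55.5699) → (42.0684,50.7958) → (43.0180,46.0217) → (45.7223,41.9744) → (49.7696,39.2701) → (54.5437,38.3205) → (59.3178,39.2701) → (63.3651,41.9744) → (66.0694,46.0217) → (67.0190,50.7958), returning to the start.

Shape 2 is a rectangle drawn with `<rect>`. Its stroke #000000 means engrave at S250, F2928. After flipping Y the toolpath is (18.8985,113.5306) → (35.2618,113.5306) → (35.2618,46.4547) → (18.8985,46.4547) → (18.8985,113.5306), returning to the start.

Shape 3 is a regular polygon drawn with `<polygon>`. Its stroke #000000 means engrave at S250, F2928. After flipping Y the toolpath is (69.8445,91.7459) → (80.1804,106.8538) → (95.2883,96.5179) → (84.9524,81.4100) → (69.8445,91.7459), returning to the start.

Shape 4 is a quadratic bezier drawn with `<path>`. Its stroke #000000 means engrave at S250, F2928. After flipping Y the toolpath is (56.7286,105.3812) → (62.2062,106.2861) → (67.1588,107.3394) → (71.5864,108.5411) → (75.4890,109.8913) → (78.8666,111.3898) → (81.7192,113.0368) → (84.0469,114.8321) → (85.8495,116.7759).

(bCNC post)
(Date: synthetic)
G21
G90
G0 X67.0190 Y50.7958
M3 S250
G01 X66.0694 Y55.5699 F2928
G01 X63.3651 Y59.6172
G01 X59.3178 Y62.3215
G01 X54.5437 Y63.2711
G01 X49.7696 Y62.3215
G01 X45.7223 Y59.6172
G01 X43.0180 Y55.5699
G01 X42.0684 Y50.7958
G01 X43.0180 Y46.0217
G01 X45.7223 Y41.9744
G01 X49.7696 Y39.2701
G01 X54.5437 Y38.3205
G01 X59.3178 Y39.2701
G01 X63.3651 Y41.9744
G01 X66.0694 Y46.0217
G01 X67.0190 Y50.7958
G0 X18.8985 Y113.5306
M3 S250
G01 X35.2618 Y113.5306 F2928
G01 X35.2618 Y46.4547
G01 X18.8985 Y46.4547
G01 X18.8985 Y113.5306
G0 X69.8445 Y91.7459
M3 S250
G01 X80.1804 Y106.8538 F2928
G01 X95.2883 Y96.5179
G01 X84.9524 Y81.4100
G01 X69.8445 Y91.7459
G0 X56.7286 Y105.3812
M3 S250
G01 X62.2062 Y106.2861 F2928
G01 X67.1588 Y107.3394
G01 X71.5864 Y108.5411
G01 X75.4890 Y109.8913
G01 X78.8666 Y111.3898
G01 X81.7192 Y113.0368
G01 X84.0469 Y114.8321
G01 X85.8495 Y116.7759
M5
G0 X0.0000 Y0.0000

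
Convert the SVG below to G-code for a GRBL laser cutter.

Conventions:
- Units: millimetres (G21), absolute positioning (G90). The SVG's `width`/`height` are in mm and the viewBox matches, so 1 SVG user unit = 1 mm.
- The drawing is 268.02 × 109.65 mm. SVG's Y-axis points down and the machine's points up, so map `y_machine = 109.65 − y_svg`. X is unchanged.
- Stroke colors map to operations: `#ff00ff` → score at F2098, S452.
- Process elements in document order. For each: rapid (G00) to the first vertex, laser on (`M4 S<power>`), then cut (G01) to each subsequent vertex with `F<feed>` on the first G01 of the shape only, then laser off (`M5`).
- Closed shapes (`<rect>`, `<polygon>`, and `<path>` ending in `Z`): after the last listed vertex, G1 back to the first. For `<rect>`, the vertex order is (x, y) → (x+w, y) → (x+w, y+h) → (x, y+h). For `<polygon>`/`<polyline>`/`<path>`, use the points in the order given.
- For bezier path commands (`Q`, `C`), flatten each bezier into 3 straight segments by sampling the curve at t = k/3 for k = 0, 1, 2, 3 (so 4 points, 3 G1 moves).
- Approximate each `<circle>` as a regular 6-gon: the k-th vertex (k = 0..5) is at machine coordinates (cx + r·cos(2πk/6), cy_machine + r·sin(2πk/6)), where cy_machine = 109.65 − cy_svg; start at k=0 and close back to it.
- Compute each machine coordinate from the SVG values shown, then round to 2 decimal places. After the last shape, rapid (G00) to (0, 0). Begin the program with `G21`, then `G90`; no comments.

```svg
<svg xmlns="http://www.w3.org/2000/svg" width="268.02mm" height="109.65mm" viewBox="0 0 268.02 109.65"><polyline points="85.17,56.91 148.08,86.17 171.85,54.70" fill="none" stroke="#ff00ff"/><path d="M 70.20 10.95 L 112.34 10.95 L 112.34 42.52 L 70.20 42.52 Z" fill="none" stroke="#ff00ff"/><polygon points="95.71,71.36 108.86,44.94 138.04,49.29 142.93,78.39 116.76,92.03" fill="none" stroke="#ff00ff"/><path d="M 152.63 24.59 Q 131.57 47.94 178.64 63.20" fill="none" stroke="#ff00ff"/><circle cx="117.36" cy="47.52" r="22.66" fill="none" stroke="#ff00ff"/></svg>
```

G21
G90
G00 X85.17 Y52.74
M4 S452
G01 X148.08 Y23.48 F2098
G01 X171.85 Y54.95
M5
G00 X70.20 Y98.70
M4 S452
G01 X112.34 Y98.70 F2098
G01 X112.34 Y67.13
G01 X70.20 Y67.13
G01 X70.20 Y98.70
M5
G00 X95.71 Y38.29
M4 S452
G01 X108.86 Y64.71 F2098
G01 X138.04 Y60.36
G01 X142.93 Y31.26
G01 X116.76 Y17.62
G01 X95.71 Y38.29
M5
G00 X152.63 Y85.06
M4 S452
G01 X146.16 Y70.39 F2098
G01 X154.83 Y57.52
G01 X178.64 Y46.45
M5
G00 X140.02 Y62.13
M4 S452
G01 X128.69 Y81.75 F2098
G01 X106.03 Y81.75
G01 X94.70 Y62.13
G01 X106.03 Y42.51
G01 X128.69 Y42.51
G01 X140.02 Y62.13
M5
G00 X0.00 Y0.00

Since the viewBox matches the mm dimensions, user units are millimetres directly. The only transform is the Y-flip y_m = 109.65 − y_svg.

Shape 1 is a open polyline drawn with `<polyline>`. Its stroke #ff00ff means score at S452, F2098. After flipping Y the toolpath is (85.17,52.74) → (148.08,23.48) → (171.85,54.95).

Shape 2 is a rectangle drawn with `<path>`. Its stroke #ff00ff means score at S452, F2098. After flipping Y the toolpath is (70.20,98.70) → (112.34,98.70) → (112.34,67.13) → (70.20,67.13) → (70.20,98.70), returning to the start.

Shape 3 is a regular polygon drawn with `<polygon>`. Its stroke #ff00ff means score at S452, F2098. After flipping Y the toolpath is (95.71,38.29) → (108.86,64.71) → (138.04,60.36) → (142.93,31.26) → (116.76,17.62) → (95.71,38.29), returning to the start.

Shape 4 is a quadratic bezier drawn with `<path>`. Its stroke #ff00ff means score at S452, F2098. After flipping Y the toolpath is (152.63,85.06) → (146.16,70.39) → (154.83,57.52) → (178.64,46.45).

Shape 5 is a circle drawn with `<circle>`. Its stroke #ff00ff means score at S452, F2098. After flipping Y the toolpath is (140.02,62.13) → (128.69,81.75) → (106.03,81.75) → (94.70,62.13) → (106.03,42.51) → (128.69,42.51) → (140.02,62.13), returning to the start.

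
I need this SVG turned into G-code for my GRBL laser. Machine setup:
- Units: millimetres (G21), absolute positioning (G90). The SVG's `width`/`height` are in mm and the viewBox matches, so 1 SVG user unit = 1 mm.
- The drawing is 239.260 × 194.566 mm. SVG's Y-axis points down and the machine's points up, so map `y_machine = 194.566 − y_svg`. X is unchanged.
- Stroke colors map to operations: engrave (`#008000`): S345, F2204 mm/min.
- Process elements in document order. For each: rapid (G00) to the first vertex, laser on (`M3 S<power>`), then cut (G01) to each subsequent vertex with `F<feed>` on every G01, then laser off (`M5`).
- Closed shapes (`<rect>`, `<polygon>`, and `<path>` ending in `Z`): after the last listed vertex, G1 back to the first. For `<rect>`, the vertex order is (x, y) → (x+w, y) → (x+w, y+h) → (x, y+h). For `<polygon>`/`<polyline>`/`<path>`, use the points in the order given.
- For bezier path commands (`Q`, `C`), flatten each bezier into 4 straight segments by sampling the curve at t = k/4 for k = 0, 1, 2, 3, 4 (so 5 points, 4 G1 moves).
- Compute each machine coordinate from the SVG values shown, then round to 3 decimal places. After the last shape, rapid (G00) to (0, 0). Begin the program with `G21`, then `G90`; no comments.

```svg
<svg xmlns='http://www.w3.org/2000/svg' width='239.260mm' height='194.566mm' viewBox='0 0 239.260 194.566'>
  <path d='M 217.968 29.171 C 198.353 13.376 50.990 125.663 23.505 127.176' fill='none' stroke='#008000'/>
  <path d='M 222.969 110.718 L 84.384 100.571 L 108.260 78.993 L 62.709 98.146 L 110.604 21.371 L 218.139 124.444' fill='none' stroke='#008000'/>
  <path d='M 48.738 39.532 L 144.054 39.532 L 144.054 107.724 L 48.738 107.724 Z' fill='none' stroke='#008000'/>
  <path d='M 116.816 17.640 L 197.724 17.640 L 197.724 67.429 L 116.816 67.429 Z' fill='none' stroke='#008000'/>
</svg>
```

viewBox `0 0 239.260 194.566` with mm width/height → 1 unit = 1 mm. Flip: y_m = 194.566 − y_svg.

**Shape 1** — `<path>` cubic bezier, stroke `#008000` → engrave (S345, F2204). Control points (SVG): P0=(217.968,29.171), P1=(198.353,13.376), P2=(50.990,125.663), P3=(23.505,127.176); sampled at t=k/4. Machine vertices: (217.968,165.395) → (183.173,156.958) → (123.688,122.883) → (62.727,85.563) → (23.505,67.390). Open path.

**Shape 2** — `<path>` open polyline, stroke `#008000` → engrave (S345, F2204). Machine vertices: (222.969,83.848) → (84.384,93.995) → (108.260,115.573) → (62.709,96.420) → (110.604,173.195) → (218.139,70.122). Open path.

**Shape 3** — `<path>` rectangle, stroke `#008000` → engrave (S345, F2204). Machine vertices: (48.738,155.034) → (144.054,155.034) → (144.054,86.842) → (48.738,86.842) → (48.738,155.034). Closed: final G1 returns to the first vertex.

**Shape 4** — `<path>` rectangle, stroke `#008000` → engrave (S345, F2204). Machine vertices: (116.816,176.926) → (197.724,176.926) → (197.724,127.137) → (116.816,127.137) → (116.816,176.926). Closed: final G1 returns to the first vertex.

G21
G90
G00 X217.968 Y165.395
M3 S345
G01 X183.173 Y156.958 F2204
G01 X123.688 Y122.883 F2204
G01 X62.727 Y85.563 F2204
G01 X23.505 Y67.390 F2204
M5
G00 X222.969 Y83.848
M3 S345
G01 X84.384 Y93.995 F2204
G01 X108.260 Y115.573 F2204
G01 X62.709 Y96.420 F2204
G01 X110.604 Y173.195 F2204
G01 X218.139 Y70.122 F2204
M5
G00 X48.738 Y155.034
M3 S345
G01 X144.054 Y155.034 F2204
G01 X144.054 Y86.842 F2204
G01 X48.738 Y86.842 F2204
G01 X48.738 Y155.034 F2204
M5
G00 X116.816 Y176.926
M3 S345
G01 X197.724 Y176.926 F2204
G01 X197.724 Y127.137 F2204
G01 X116.816 Y127.137 F2204
G01 X116.816 Y176.926 F2204
M5
G00 X0.000 Y0.000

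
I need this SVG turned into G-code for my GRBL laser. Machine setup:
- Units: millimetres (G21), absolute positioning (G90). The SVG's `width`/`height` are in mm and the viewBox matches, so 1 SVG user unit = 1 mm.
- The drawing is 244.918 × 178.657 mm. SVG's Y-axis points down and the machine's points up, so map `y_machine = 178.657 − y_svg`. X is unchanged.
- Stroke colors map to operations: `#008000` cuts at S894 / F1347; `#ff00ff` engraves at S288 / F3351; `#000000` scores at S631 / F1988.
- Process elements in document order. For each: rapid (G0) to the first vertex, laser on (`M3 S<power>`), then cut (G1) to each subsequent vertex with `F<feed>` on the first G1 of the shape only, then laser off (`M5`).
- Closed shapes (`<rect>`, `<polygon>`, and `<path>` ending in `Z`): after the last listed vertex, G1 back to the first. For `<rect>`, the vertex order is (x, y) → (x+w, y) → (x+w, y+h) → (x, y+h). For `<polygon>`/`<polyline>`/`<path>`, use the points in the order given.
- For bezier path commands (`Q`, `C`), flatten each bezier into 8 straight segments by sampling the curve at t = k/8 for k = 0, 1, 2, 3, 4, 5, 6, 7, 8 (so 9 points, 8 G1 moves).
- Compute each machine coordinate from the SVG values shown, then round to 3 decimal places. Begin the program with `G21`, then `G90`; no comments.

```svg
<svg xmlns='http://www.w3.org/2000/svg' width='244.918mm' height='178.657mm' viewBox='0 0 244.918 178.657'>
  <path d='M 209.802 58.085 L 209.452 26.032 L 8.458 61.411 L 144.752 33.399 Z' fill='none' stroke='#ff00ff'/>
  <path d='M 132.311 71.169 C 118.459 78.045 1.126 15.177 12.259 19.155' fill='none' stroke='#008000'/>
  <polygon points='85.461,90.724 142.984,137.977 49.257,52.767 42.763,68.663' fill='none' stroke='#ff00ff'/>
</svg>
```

viewBox `0 0 244.918 178.657` with mm width/height → 1 unit = 1 mm. Flip: y_m = 178.657 − y_svg.

**Shape 1** — `<path>` closed polygon, stroke `#ff00ff` → engrave (S288, F3351). Machine vertices: (209.802,120.572) → (209.452,152.625) → (8.458,117.246) → (144.752,145.258) → (209.802,120.572). Closed: final G1 returns to the first vertex.

**Shape 2** — `<path>` cubic bezier, stroke `#008000` → cut (S894, F1347). Control points (SVG): P0=(132.311,71.169), P1=(118.459,78.045), P2=(1.126,15.177), P3=(12.259,19.155); sampled at t=k/8. Machine vertices: (132.311,107.488) → (122.719,107.912) → (106.143,113.274) → (85.303,121.973) → (62.916,132.408) → (41.699,142.980) → (24.372,152.086) → (13.653,158.127) → (12.259,159.502). Open path.

**Shape 3** — `<polygon>` closed polygon, stroke `#ff00ff` → engrave (S288, F3351). Machine vertices: (85.461,87.933) → (142.984,40.680) → (49.257,125.890) → (42.763,109.994) → (85.461,87.933). Closed: final G1 returns to the first vertex.

G21
G90
G0 X209.802 Y120.572
M3 S288
G1 X209.452 Y152.625 F3351
G1 X8.458 Y117.246
G1 X144.752 Y145.258
G1 X209.802 Y120.572
M5
G0 X132.311 Y107.488
M3 S894
G1 X122.719 Y107.912 F1347
G1 X106.143 Y113.274
G1 X85.303 Y121.973
G1 X62.916 Y132.408
G1 X41.699 Y142.980
G1 X24.372 Y152.086
G1 X13.653 Y158.127
G1 X12.259 Y159.502
M5
G0 X85.461 Y87.933
M3 S288
G1 X142.984 Y40.680 F3351
G1 X49.257 Y125.890
G1 X42.763 Y109.994
G1 X85.461 Y87.933
M5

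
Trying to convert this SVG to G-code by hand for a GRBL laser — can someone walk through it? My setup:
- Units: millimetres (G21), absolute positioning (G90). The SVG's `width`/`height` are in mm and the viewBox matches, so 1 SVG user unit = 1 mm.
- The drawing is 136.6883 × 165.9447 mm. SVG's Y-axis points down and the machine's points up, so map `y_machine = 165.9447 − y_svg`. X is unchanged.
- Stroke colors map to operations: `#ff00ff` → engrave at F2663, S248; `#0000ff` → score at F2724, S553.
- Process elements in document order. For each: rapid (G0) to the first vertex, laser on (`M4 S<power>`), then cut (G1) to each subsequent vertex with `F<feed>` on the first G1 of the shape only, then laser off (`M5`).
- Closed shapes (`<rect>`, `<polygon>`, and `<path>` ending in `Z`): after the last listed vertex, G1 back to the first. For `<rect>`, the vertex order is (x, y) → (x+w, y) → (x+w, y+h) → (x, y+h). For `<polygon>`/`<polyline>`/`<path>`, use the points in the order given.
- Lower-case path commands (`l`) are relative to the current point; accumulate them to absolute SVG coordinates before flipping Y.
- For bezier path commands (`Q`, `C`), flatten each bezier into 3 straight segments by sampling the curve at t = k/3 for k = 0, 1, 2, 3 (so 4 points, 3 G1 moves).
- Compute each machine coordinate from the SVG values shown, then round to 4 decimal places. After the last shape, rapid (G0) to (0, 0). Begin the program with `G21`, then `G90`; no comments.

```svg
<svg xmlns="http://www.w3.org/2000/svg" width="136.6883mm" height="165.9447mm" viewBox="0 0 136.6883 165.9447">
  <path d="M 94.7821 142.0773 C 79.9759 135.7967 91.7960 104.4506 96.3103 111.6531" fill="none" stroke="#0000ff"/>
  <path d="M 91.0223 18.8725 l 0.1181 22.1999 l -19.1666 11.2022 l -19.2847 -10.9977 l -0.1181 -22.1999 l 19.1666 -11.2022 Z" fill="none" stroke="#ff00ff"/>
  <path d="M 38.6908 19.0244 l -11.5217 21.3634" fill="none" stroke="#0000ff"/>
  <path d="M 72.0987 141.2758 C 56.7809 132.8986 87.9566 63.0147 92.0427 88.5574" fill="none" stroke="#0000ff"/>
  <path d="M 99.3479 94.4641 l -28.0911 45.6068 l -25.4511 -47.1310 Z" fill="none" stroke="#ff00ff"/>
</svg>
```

G21
G90
G0 X94.7821 Y23.8674
M4 S553
G1 X87.5946 Y36.1471 F2724
G1 X90.6175 Y51.0006
G1 X96.3103 Y54.2916
M5
G0 X91.0223 Y147.0722
M4 S248
G1 X91.1404 Y124.8723 F2663
G1 X71.9738 Y113.6701
G1 X52.6891 Y124.6678
G1 X52.5710 Y146.8677
G1 X71.7376 Y158.0699
G1 X91.0223 Y147.0722
M5
G0 X38.6908 Y146.9203
M4 S553
G1 X27.1691 Y125.5569 F2724
M5
G0 X72.0987 Y24.6689
M4 S553
G1 X69.5534 Y47.7360 F2724
G1 X81.6520 Y76.9335
G1 X92.0427 Y77.3873
M5
G0 X99.3479 Y71.4806
M4 S248
G1 X71.2568 Y25.8738 F2663
G1 X45.8057 Y73.0048
G1 X99.3479 Y71.4806
M5
G0 X0.0000 Y0.0000

viewBox `0 0 136.6883 165.9447` with mm width/height → 1 unit = 1 mm. Flip: y_m = 165.9447 − y_svg.

**Shape 1** — `<path>` cubic bezier, stroke `#0000ff` → score (S553, F2724). Control points (SVG): P0=(94.7821,142.0773), P1=(79.9759,135.7967), P2=(91.7960,104.4506), P3=(96.3103,111.6531); sampled at t=k/3. Machine vertices: (94.7821,23.8674) → (87.5946,36.1471) → (90.6175,51.0006) → (96.3103,54.2916). Open path.

**Shape 2** — `<path>` regular polygon, stroke `#ff00ff` → engrave (S248, F2663). Machine vertices: (91.0223,147.0722) → (91.1404,124.8723) → (71.9738,113.6701) → (52.6891,124.6678) → (52.5710,146.8677) → (71.7376,158.0699) → (91.0223,147.0722). Closed: final G1 returns to the first vertex.

**Shape 3** — `<path>` line segment, stroke `#0000ff` → score (S553, F2724). Machine vertices: (38.6908,146.9203) → (27.1691,125.5569). Open path.

**Shape 4** — `<path>` cubic bezier, stroke `#0000ff` → score (S553, F2724). Control points (SVG): P0=(72.0987,141.2758), P1=(56.7809,132.8986), P2=(87.9566,63.0147), P3=(92.0427,88.5574); sampled at t=k/3. Machine vertices: (72.0987,24.6689) → (69.5534,47.7360) → (81.6520,76.9335) → (92.0427,77.3873). Open path.

**Shape 5** — `<path>` regular polygon, stroke `#ff00ff` → engrave (S248, F2663). Machine vertices: (99.3479,71.4806) → (71.2568,25.8738) → (45.8057,73.0048) → (99.3479,71.4806). Closed: final G1 returns to the first vertex.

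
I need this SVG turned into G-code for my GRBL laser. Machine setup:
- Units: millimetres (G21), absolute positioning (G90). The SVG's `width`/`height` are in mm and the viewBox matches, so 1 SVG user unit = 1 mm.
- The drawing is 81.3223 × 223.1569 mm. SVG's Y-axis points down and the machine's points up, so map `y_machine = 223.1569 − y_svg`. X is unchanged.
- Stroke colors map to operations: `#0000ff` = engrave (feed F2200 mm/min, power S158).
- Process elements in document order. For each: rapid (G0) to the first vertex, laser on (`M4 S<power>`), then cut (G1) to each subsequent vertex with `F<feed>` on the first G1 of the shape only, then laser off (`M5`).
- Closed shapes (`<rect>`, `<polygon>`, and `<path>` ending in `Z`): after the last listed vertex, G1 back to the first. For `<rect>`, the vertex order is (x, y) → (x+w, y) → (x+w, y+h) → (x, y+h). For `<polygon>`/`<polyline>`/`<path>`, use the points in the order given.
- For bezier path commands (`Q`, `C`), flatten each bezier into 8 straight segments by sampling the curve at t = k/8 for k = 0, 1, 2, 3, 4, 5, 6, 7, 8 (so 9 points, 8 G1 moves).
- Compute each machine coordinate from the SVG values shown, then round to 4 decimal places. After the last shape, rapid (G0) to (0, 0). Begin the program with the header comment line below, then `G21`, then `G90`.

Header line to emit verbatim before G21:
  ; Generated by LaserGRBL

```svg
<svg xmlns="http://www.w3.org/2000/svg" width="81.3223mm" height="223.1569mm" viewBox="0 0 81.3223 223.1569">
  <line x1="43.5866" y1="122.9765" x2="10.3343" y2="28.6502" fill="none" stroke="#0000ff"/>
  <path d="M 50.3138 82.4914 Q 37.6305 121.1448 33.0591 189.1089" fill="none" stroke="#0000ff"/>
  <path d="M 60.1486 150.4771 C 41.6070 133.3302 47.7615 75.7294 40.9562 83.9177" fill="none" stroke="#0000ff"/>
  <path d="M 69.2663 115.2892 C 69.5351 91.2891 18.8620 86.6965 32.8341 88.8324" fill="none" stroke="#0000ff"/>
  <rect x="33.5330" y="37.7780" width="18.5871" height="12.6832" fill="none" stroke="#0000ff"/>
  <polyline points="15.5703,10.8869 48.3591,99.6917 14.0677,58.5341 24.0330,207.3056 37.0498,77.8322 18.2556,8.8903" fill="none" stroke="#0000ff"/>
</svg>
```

Since the viewBox matches the mm dimensions, user units are millimetres directly. The only transform is the Y-flip y_m = 223.1569 − y_svg.

Shape 1 is a line segment drawn with `<line>`. Its stroke #0000ff means engrave at S158, F2200. After flipping Y the toolpath is (43.5866,100.1804) → (10.3343,194.5067).

Shape 2 is a quadratic bezier drawn with `<path>`. Its stroke #0000ff means engrave at S158, F2200. After flipping Y the toolpath is (50.3138,140.6655) → (47.2697,130.5442) → (44.4791,119.5069) → (41.9421,107.5536) → (39.6585,94.6844) → (37.6284,80.8993) → (35.8518,66.1981) → (34.3287,50.5810) → (33.0591,34.0480).

Shape 3 is a cubic bezier drawn with `<path>`. Its stroke #0000ff means engrave at S158, F2200. After flipping Y the toolpath is (60.1486,72.6798) → (54.2796,80.7987) → (50.2845,91.4650) → (47.7222,103.4339) → (46.1513,115.4602) → (45.1305,126.2989) → (44.2186,134.7050) → (42.9742,139.4335) → (40.9562,139.2392).

Shape 4 is a cubic bezier drawn with `<path>`. Its stroke #0000ff means engrave at S158, F2200. After flipping Y the toolpath is (69.2663,107.8677) → (67.2050,115.9828) → (61.7223,122.4270) → (54.1730,127.3489) → (45.9115,130.8971) → (38.2923,133.2202) → (32.6700,134.4667) → (30.3991,134.7853) → (32.8341,134.3245).

Shape 5 is a rectangle drawn with `<rect>`. Its stroke #0000ff means engrave at S158, F2200. After flipping Y the toolpath is (33.5330,185.3789) → (52.1201,185.3789) → (52.1201,172.6957) → (33.5330,172.6957) → (33.5330,185.3789), returning to the start.

Shape 6 is a open polyline drawn with `<polyline>`. Its stroke #0000ff means engrave at S158, F2200. After flipping Y the toolpath is (15.5703,212.2700) → (48.3591,123.4652) → (14.0677,164.6228) → (24.0330,15.8513) → (37.0498,145.3247) → (18.2556,214.2666).

; Generated by LaserGRBL
G21
G90
G0 X43.5866 Y100.1804
M4 S158
G1 X10.3343 Y194.5067 F2200
M5
G0 X50.3138 Y140.6655
M4 S158
G1 X47.2697 Y130.5442 F2200
G1 X44.4791 Y119.5069
G1 X41.9421 Y107.5536
G1 X39.6585 Y94.6844
G1 X37.6284 Y80.8993
G1 X35.8518 Y66.1981
G1 X34.3287 Y50.5810
G1 X33.0591 Y34.0480
M5
G0 X60.1486 Y72.6798
M4 S158
G1 X54.2796 Y80.7987 F2200
G1 X50.2845 Y91.4650
G1 X47.7222 Y103.4339
G1 X46.1513 Y115.4602
G1 X45.1305 Y126.2989
G1 X44.2186 Y134.7050
G1 X42.9742 Y139.4335
G1 X40.9562 Y139.2392
M5
G0 X69.2663 Y107.8677
M4 S158
G1 X67.2050 Y115.9828 F2200
G1 X61.7223 Y122.4270
G1 X54.1730 Y127.3489
G1 X45.9115 Y130.8971
G1 X38.2923 Y133.2202
G1 X32.6700 Y134.4667
G1 X30.3991 Y134.7853
G1 X32.8341 Y134.3245
M5
G0 X33.5330 Y185.3789
M4 S158
G1 X52.1201 Y185.3789 F2200
G1 X52.1201 Y172.6957
G1 X33.5330 Y172.6957
G1 X33.5330 Y185.3789
M5
G0 X15.5703 Y212.2700
M4 S158
G1 X48.3591 Y123.4652 F2200
G1 X14.0677 Y164.6228
G1 X24.0330 Y15.8513
G1 X37.0498 Y145.3247
G1 X18.2556 Y214.2666
M5
G0 X0.0000 Y0.0000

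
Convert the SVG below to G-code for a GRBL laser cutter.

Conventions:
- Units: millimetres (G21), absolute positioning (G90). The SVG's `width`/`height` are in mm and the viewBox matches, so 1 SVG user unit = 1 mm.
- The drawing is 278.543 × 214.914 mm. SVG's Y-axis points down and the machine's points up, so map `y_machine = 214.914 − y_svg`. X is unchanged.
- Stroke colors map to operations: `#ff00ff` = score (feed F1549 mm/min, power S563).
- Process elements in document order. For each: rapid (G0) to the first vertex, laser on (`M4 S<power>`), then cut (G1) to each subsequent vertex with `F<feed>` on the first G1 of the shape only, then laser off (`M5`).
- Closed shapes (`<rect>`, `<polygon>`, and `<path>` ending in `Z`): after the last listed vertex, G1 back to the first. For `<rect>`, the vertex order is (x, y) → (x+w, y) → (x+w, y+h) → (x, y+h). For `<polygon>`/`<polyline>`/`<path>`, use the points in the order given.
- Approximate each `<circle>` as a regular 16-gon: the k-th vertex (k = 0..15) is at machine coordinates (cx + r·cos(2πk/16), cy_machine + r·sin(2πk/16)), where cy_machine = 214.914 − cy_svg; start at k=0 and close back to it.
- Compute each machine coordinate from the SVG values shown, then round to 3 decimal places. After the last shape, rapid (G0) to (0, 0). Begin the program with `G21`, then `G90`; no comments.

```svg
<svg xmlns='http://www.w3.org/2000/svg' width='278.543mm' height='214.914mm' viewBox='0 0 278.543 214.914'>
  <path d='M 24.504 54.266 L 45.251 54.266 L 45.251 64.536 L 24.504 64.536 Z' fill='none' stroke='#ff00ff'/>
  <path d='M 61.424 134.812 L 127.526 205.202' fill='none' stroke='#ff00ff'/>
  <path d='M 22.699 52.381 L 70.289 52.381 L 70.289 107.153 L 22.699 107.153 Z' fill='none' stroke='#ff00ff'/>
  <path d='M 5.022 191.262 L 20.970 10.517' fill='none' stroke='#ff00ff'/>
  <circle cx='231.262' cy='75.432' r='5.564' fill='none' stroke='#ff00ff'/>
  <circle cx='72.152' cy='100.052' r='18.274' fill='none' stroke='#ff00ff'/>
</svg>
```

Since the viewBox matches the mm dimensions, user units are millimetres directly. The only transform is the Y-flip y_m = 214.914 − y_svg.

Shape 1 is a rectangle drawn with `<path>`. Its stroke #ff00ff means score at S563, F1549. After flipping Y the toolpath is (24.504,160.648) → (45.251,160.648) → (45.251,150.378) → (24.504,150.378) → (24.504,160.648), returning to the start.

Shape 2 is a line segment drawn with `<path>`. Its stroke #ff00ff means score at S563, F1549. After flipping Y the toolpath is (61.424,80.102) → (127.526,9.712).

Shape 3 is a rectangle drawn with `<path>`. Its stroke #ff00ff means score at S563, F1549. After flipping Y the toolpath is (22.699,162.533) → (70.289,162.533) → (70.289,107.761) → (22.699,107.761) → (22.699,162.533), returning to the start.

Shape 4 is a line segment drawn with `<path>`. Its stroke #ff00ff means score at S563, F1549. After flipping Y the toolpath is (5.022,23.652) → (20.970,204.397).

Shape 5 is a circle drawn with `<circle>`. Its stroke #ff00ff means score at S563, F1549. After flipping Y the toolpath is (236.826,139.482) → (236.402,141.611) → (235.196,143.416) → (233.391,144.622) → (231.262,145.046) → (229.133,144.622) → (227.328,143.416) → (226.122,141.611) → (225.698,139.482) → (226.122,137.353) → (227.328,135.548) → (229.133,134.342) → (231.262,133.918) → (233.391,134.342) → (235.196,135.548) → (236.402,137.353) → (236.826,139.482), returning to the start.

Shape 6 is a circle drawn with `<circle>`. Its stroke #ff00ff means score at S563, F1549. After flipping Y the toolpath is (90.426,114.862) → (89.035,121.855) → (85.074,127.784) → (79.145,131.745) → (72.152,133.136) → (65.159,131.745) → (59.230,127.784) → (55.269,121.855) → (53.878,114.862) → (55.269,107.869) → (59.230,101.940) → (65.159,97.979) → (72.152,96.588) → (79.145,97.979) → (85.074,101.940) → (89.035,107.869) → (90.426,114.862), returning to the start.

G21
G90
G0 X24.504 Y160.648
M4 S563
G1 X45.251 Y160.648 F1549
G1 X45.251 Y150.378
G1 X24.504 Y150.378
G1 X24.504 Y160.648
M5
G0 X61.424 Y80.102
M4 S563
G1 X127.526 Y9.712 F1549
M5
G0 X22.699 Y162.533
M4 S563
G1 X70.289 Y162.533 F1549
G1 X70.289 Y107.761
G1 X22.699 Y107.761
G1 X22.699 Y162.533
M5
G0 X5.022 Y23.652
M4 S563
G1 X20.970 Y204.397 F1549
M5
G0 X236.826 Y139.482
M4 S563
G1 X236.402 Y141.611 F1549
G1 X235.196 Y143.416
G1 X233.391 Y144.622
G1 X231.262 Y145.046
G1 X229.133 Y144.622
G1 X227.328 Y143.416
G1 X226.122 Y141.611
G1 X225.698 Y139.482
G1 X226.122 Y137.353
G1 X227.328 Y135.548
G1 X229.133 Y134.342
G1 X231.262 Y133.918
G1 X233.391 Y134.342
G1 X235.196 Y135.548
G1 X236.402 Y137.353
G1 X236.826 Y139.482
M5
G0 X90.426 Y114.862
M4 S563
G1 X89.035 Y121.855 F1549
G1 X85.074 Y127.784
G1 X79.145 Y131.745
G1 X72.152 Y133.136
G1 X65.159 Y131.745
G1 X59.230 Y127.784
G1 X55.269 Y121.855
G1 X53.878 Y114.862
G1 X55.269 Y107.869
G1 X59.230 Y101.940
G1 X65.159 Y97.979
G1 X72.152 Y96.588
G1 X79.145 Y97.979
G1 X85.074 Y101.940
G1 X89.035 Y107.869
G1 X90.426 Y114.862
M5
G0 X0.000 Y0.000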